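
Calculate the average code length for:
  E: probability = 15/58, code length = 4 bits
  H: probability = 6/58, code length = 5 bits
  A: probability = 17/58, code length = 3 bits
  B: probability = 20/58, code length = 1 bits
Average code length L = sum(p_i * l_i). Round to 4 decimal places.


Weighted contributions p_i * l_i:
  E: (15/58) * 4 = 60/58
  H: (6/58) * 5 = 30/58
  A: (17/58) * 3 = 51/58
  B: (20/58) * 1 = 20/58
Sum = (60 + 30 + 51 + 20)/58 = 161/58

L = 161/58 = 2.7759 bits/symbol


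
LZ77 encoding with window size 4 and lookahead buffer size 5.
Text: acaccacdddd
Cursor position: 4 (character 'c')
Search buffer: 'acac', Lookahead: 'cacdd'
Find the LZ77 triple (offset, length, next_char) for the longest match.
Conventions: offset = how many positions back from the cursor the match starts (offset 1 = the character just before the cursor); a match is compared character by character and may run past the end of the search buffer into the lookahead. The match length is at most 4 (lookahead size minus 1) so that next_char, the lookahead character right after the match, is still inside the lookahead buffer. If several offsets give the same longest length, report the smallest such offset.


Try each offset into the search buffer:
  offset=1 (pos 3, char 'c'): match length 1
  offset=2 (pos 2, char 'a'): match length 0
  offset=3 (pos 1, char 'c'): match length 3
  offset=4 (pos 0, char 'a'): match length 0
Longest match has length 3 at offset 3.
next_char = character at position 4 + 3 = 7 -> 'd'

Best match: offset=3, length=3 (matching 'cac' starting at position 1)
LZ77 triple: (3, 3, 'd')


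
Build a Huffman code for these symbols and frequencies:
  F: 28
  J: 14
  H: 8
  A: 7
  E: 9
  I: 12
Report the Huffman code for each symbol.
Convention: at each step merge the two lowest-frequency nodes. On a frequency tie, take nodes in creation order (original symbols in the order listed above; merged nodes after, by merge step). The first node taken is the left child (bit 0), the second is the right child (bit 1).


Huffman tree construction:
Step 1: Merge A(7) + H(8) = 15
Step 2: Merge E(9) + I(12) = 21
Step 3: Merge J(14) + (A+H)(15) = 29
Step 4: Merge (E+I)(21) + F(28) = 49
Step 5: Merge (J+(A+H))(29) + ((E+I)+F)(49) = 78
Read each symbol's code off the tree from the root (left child = 0, right child = 1).

Codes:
  F: 11 (length 2)
  J: 00 (length 2)
  H: 011 (length 3)
  A: 010 (length 3)
  E: 100 (length 3)
  I: 101 (length 3)
Average code length: 192/78 = 2.4615 bits/symbol


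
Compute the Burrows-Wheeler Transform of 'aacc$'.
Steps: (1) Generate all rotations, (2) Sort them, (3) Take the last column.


Rotations (sorted):
  0: $aacc -> last char: c
  1: aacc$ -> last char: $
  2: acc$a -> last char: a
  3: c$aac -> last char: c
  4: cc$aa -> last char: a


BWT = c$aca


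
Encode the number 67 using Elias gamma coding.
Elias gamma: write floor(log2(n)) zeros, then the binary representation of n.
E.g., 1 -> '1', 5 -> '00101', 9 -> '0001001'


num_bits = floor(log2(67)) + 1 = 7
leading_zeros = num_bits - 1 = 6
binary(67) = 1000011

Elias gamma(67) = '000000' + '1000011' = 0000001000011 (13 bits)


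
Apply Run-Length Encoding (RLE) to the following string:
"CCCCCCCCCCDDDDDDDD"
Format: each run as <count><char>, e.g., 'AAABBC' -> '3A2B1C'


Scanning runs left to right:
  i=0: run of 'C' x 10 -> '10C'
  i=10: run of 'D' x 8 -> '8D'

RLE = 10C8D


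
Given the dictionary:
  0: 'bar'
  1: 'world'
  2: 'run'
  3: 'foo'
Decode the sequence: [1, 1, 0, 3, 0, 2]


Look up each index in the dictionary:
  1 -> 'world'
  1 -> 'world'
  0 -> 'bar'
  3 -> 'foo'
  0 -> 'bar'
  2 -> 'run'

Decoded: "world world bar foo bar run"


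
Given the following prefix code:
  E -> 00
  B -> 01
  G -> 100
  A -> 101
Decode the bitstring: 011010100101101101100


Decoding step by step:
Bits 01 -> B
Bits 101 -> A
Bits 01 -> B
Bits 00 -> E
Bits 101 -> A
Bits 101 -> A
Bits 101 -> A
Bits 100 -> G


Decoded message: BABEAAAG


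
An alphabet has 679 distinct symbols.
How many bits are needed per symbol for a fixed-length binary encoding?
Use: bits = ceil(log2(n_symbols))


log2(679) = 9.4073
Bracket: 2^9 = 512 < 679 <= 2^10 = 1024
So ceil(log2(679)) = 10

bits = ceil(log2(679)) = ceil(9.4073) = 10 bits


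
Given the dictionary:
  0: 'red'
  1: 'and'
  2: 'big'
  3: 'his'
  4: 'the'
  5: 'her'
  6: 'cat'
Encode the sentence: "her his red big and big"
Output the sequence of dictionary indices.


Look up each word in the dictionary:
  'her' -> 5
  'his' -> 3
  'red' -> 0
  'big' -> 2
  'and' -> 1
  'big' -> 2

Encoded: [5, 3, 0, 2, 1, 2]


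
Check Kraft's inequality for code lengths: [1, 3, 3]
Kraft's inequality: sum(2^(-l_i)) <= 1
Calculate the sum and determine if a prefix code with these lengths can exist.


Sum = 2^(-1) + 2^(-3) + 2^(-3)
    = 0.5 + 0.125 + 0.125
    = 6/8 = 0.75
Since 0.75 <= 1, Kraft's inequality IS satisfied.
A prefix code with these lengths CAN exist.

Kraft sum = 0.75. Satisfied.


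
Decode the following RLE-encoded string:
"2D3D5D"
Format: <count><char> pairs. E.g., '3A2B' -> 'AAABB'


Expanding each <count><char> pair:
  2D -> 'DD'
  3D -> 'DDD'
  5D -> 'DDDDD'

Decoded = DDDDDDDDDD


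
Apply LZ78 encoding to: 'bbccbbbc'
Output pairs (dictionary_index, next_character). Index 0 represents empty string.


LZ78 encoding steps:
Dictionary: {0: ''}
Step 1: w='' (idx 0), next='b' -> output (0, 'b'), add 'b' as idx 1
Step 2: w='b' (idx 1), next='c' -> output (1, 'c'), add 'bc' as idx 2
Step 3: w='' (idx 0), next='c' -> output (0, 'c'), add 'c' as idx 3
Step 4: w='b' (idx 1), next='b' -> output (1, 'b'), add 'bb' as idx 4
Step 5: w='bc' (idx 2), end of input -> output (2, '')


Encoded: [(0, 'b'), (1, 'c'), (0, 'c'), (1, 'b'), (2, '')]


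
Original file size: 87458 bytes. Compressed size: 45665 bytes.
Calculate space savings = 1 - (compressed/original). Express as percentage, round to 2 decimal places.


ratio = compressed/original = 45665/87458 = 0.522136
savings = 1 - ratio = 1 - 0.522136 = 0.477864
as a percentage: 0.477864 * 100 = 47.79%

Space savings = 1 - 45665/87458 = 47.79%


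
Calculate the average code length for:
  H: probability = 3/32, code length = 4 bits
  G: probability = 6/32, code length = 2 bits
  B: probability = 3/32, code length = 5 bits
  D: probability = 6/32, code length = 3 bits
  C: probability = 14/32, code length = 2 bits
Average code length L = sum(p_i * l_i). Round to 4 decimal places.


Weighted contributions p_i * l_i:
  H: (3/32) * 4 = 12/32
  G: (6/32) * 2 = 12/32
  B: (3/32) * 5 = 15/32
  D: (6/32) * 3 = 18/32
  C: (14/32) * 2 = 28/32
Sum = (12 + 12 + 15 + 18 + 28)/32 = 85/32

L = 85/32 = 2.6563 bits/symbol


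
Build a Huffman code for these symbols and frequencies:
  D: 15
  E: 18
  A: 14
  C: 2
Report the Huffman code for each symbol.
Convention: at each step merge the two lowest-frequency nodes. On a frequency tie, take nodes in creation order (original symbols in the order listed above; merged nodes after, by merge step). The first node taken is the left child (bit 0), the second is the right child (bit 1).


Huffman tree construction:
Step 1: Merge C(2) + A(14) = 16
Step 2: Merge D(15) + (C+A)(16) = 31
Step 3: Merge E(18) + (D+(C+A))(31) = 49
Read each symbol's code off the tree from the root (left child = 0, right child = 1).

Codes:
  D: 10 (length 2)
  E: 0 (length 1)
  A: 111 (length 3)
  C: 110 (length 3)
Average code length: 96/49 = 1.9592 bits/symbol


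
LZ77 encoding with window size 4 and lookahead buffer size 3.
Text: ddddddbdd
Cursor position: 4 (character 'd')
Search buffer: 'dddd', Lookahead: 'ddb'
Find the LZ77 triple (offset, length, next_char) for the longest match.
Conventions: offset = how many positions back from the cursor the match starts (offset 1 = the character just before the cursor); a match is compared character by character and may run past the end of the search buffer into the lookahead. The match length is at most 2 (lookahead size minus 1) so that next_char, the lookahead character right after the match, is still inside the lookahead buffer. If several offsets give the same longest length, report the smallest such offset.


Try each offset into the search buffer:
  offset=1 (pos 3, char 'd'): match length 2
  offset=2 (pos 2, char 'd'): match length 2
  offset=3 (pos 1, char 'd'): match length 2
  offset=4 (pos 0, char 'd'): match length 2
Longest match has length 2, found at offsets 1, 2, 3, 4; take the smallest, offset 1.
next_char = character at position 4 + 2 = 6 -> 'b'

Best match: offset=1, length=2 (matching 'dd' starting at position 3)
LZ77 triple: (1, 2, 'b')


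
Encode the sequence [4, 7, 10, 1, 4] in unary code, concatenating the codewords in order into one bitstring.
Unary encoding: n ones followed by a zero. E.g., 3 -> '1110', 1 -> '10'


Encode each number as n ones followed by a terminating 0:
  4 -> 11110 (5 bits)
  7 -> 11111110 (8 bits)
  10 -> 11111111110 (11 bits)
  1 -> 10 (2 bits)
  4 -> 11110 (5 bits)
Total length = 5 + 8 + 11 + 2 + 5 = 31 bits.

Unary([4, 7, 10, 1, 4]) = 1111011111110111111111101011110 (31 bits)


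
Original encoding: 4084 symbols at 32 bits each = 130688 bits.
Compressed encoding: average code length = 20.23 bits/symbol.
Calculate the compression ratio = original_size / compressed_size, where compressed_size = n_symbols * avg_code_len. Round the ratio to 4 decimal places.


original_size = n_symbols * orig_bits = 4084 * 32 = 130688 bits
compressed_size = n_symbols * avg_code_len = 4084 * 20.23 = 82619.32 bits
ratio = original_size / compressed_size = 130688 / 82619.32 = 1.5818

Compression ratio = 1.5818


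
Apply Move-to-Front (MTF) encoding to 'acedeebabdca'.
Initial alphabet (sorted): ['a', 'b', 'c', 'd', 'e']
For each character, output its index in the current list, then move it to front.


MTF encoding:
'a': index 0 in ['a', 'b', 'c', 'd', 'e'] -> ['a', 'b', 'c', 'd', 'e']
'c': index 2 in ['a', 'b', 'c', 'd', 'e'] -> ['c', 'a', 'b', 'd', 'e']
'e': index 4 in ['c', 'a', 'b', 'd', 'e'] -> ['e', 'c', 'a', 'b', 'd']
'd': index 4 in ['e', 'c', 'a', 'b', 'd'] -> ['d', 'e', 'c', 'a', 'b']
'e': index 1 in ['d', 'e', 'c', 'a', 'b'] -> ['e', 'd', 'c', 'a', 'b']
'e': index 0 in ['e', 'd', 'c', 'a', 'b'] -> ['e', 'd', 'c', 'a', 'b']
'b': index 4 in ['e', 'd', 'c', 'a', 'b'] -> ['b', 'e', 'd', 'c', 'a']
'a': index 4 in ['b', 'e', 'd', 'c', 'a'] -> ['a', 'b', 'e', 'd', 'c']
'b': index 1 in ['a', 'b', 'e', 'd', 'c'] -> ['b', 'a', 'e', 'd', 'c']
'd': index 3 in ['b', 'a', 'e', 'd', 'c'] -> ['d', 'b', 'a', 'e', 'c']
'c': index 4 in ['d', 'b', 'a', 'e', 'c'] -> ['c', 'd', 'b', 'a', 'e']
'a': index 3 in ['c', 'd', 'b', 'a', 'e'] -> ['a', 'c', 'd', 'b', 'e']


Output: [0, 2, 4, 4, 1, 0, 4, 4, 1, 3, 4, 3]


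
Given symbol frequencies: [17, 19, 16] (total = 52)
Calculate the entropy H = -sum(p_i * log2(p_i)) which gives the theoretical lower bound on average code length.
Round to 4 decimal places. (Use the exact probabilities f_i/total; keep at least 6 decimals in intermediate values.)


Per-symbol terms -p_i * log2(p_i) with p_i = f_i/52:
  p = 17/52 = 0.326923: log2(p) = -1.612977, -p*log2(p) = 0.527319
  p = 19/52 = 0.365385: log2(p) = -1.452512, -p*log2(p) = 0.530726
  p = 16/52 = 0.307692: log2(p) = -1.700440, -p*log2(p) = 0.523212
H = 0.527319 + 0.530726 + 0.523212 = 1.581257

H = 1.5813 bits/symbol


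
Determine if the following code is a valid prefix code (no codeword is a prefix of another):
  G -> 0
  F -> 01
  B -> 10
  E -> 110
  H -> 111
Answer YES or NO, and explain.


Checking each pair (does one codeword prefix another?):
  G='0' vs F='01': prefix -- VIOLATION

NO -- this is NOT a valid prefix code. G (0) is a prefix of F (01).


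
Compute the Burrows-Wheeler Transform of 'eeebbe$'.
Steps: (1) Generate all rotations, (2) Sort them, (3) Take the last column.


Rotations (sorted):
  0: $eeebbe -> last char: e
  1: bbe$eee -> last char: e
  2: be$eeeb -> last char: b
  3: e$eeebb -> last char: b
  4: ebbe$ee -> last char: e
  5: eebbe$e -> last char: e
  6: eeebbe$ -> last char: $


BWT = eebbee$


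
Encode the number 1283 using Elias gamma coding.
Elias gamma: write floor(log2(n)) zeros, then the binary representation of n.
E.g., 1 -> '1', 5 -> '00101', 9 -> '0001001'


num_bits = floor(log2(1283)) + 1 = 11
leading_zeros = num_bits - 1 = 10
binary(1283) = 10100000011

Elias gamma(1283) = '0000000000' + '10100000011' = 000000000010100000011 (21 bits)


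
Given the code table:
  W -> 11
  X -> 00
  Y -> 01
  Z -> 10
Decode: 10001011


Decoding:
10 -> Z
00 -> X
10 -> Z
11 -> W


Result: ZXZW


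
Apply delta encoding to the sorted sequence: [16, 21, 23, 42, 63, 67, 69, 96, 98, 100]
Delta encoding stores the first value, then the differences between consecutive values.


First value: 16
Deltas:
  21 - 16 = 5
  23 - 21 = 2
  42 - 23 = 19
  63 - 42 = 21
  67 - 63 = 4
  69 - 67 = 2
  96 - 69 = 27
  98 - 96 = 2
  100 - 98 = 2


Delta encoded: [16, 5, 2, 19, 21, 4, 2, 27, 2, 2]


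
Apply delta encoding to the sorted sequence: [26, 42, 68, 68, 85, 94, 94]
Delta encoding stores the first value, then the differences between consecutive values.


First value: 26
Deltas:
  42 - 26 = 16
  68 - 42 = 26
  68 - 68 = 0
  85 - 68 = 17
  94 - 85 = 9
  94 - 94 = 0


Delta encoded: [26, 16, 26, 0, 17, 9, 0]


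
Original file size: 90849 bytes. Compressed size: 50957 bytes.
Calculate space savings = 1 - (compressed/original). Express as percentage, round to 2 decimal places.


ratio = compressed/original = 50957/90849 = 0.560898
savings = 1 - ratio = 1 - 0.560898 = 0.439102
as a percentage: 0.439102 * 100 = 43.91%

Space savings = 1 - 50957/90849 = 43.91%


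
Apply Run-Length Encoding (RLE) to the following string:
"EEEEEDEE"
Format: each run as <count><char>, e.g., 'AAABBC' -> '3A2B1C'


Scanning runs left to right:
  i=0: run of 'E' x 5 -> '5E'
  i=5: run of 'D' x 1 -> '1D'
  i=6: run of 'E' x 2 -> '2E'

RLE = 5E1D2E


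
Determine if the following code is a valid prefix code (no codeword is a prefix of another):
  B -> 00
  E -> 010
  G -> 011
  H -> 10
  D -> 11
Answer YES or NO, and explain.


Checking each pair (does one codeword prefix another?):
  B='00' vs E='010': no prefix
  B='00' vs G='011': no prefix
  B='00' vs H='10': no prefix
  B='00' vs D='11': no prefix
  E='010' vs B='00': no prefix
  E='010' vs G='011': no prefix
  E='010' vs H='10': no prefix
  E='010' vs D='11': no prefix
  G='011' vs B='00': no prefix
  G='011' vs E='010': no prefix
  G='011' vs H='10': no prefix
  G='011' vs D='11': no prefix
  H='10' vs B='00': no prefix
  H='10' vs E='010': no prefix
  H='10' vs G='011': no prefix
  H='10' vs D='11': no prefix
  D='11' vs B='00': no prefix
  D='11' vs E='010': no prefix
  D='11' vs G='011': no prefix
  D='11' vs H='10': no prefix
No violation found over all pairs.

YES -- this is a valid prefix code. No codeword is a prefix of any other codeword.


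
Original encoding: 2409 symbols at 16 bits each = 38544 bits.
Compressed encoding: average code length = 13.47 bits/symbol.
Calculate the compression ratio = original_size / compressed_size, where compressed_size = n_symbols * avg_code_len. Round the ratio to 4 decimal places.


original_size = n_symbols * orig_bits = 2409 * 16 = 38544 bits
compressed_size = n_symbols * avg_code_len = 2409 * 13.47 = 32449.23 bits
ratio = original_size / compressed_size = 38544 / 32449.23 = 1.1878

Compression ratio = 1.1878


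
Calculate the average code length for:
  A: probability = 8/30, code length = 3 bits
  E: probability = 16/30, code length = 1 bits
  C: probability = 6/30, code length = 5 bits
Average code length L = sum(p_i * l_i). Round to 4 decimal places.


Weighted contributions p_i * l_i:
  A: (8/30) * 3 = 24/30
  E: (16/30) * 1 = 16/30
  C: (6/30) * 5 = 30/30
Sum = (24 + 16 + 30)/30 = 70/30

L = 70/30 = 2.3333 bits/symbol


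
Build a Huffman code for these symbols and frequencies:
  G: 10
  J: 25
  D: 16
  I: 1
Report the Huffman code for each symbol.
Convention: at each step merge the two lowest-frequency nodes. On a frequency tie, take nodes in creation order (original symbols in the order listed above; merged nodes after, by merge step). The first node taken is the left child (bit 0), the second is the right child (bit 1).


Huffman tree construction:
Step 1: Merge I(1) + G(10) = 11
Step 2: Merge (I+G)(11) + D(16) = 27
Step 3: Merge J(25) + ((I+G)+D)(27) = 52
Read each symbol's code off the tree from the root (left child = 0, right child = 1).

Codes:
  G: 101 (length 3)
  J: 0 (length 1)
  D: 11 (length 2)
  I: 100 (length 3)
Average code length: 90/52 = 1.7308 bits/symbol


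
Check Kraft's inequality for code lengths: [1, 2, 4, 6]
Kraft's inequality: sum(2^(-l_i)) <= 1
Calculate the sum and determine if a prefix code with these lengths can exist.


Sum = 2^(-1) + 2^(-2) + 2^(-4) + 2^(-6)
    = 0.5 + 0.25 + 0.0625 + 0.015625
    = 53/64 = 0.828125
Since 0.828125 <= 1, Kraft's inequality IS satisfied.
A prefix code with these lengths CAN exist.

Kraft sum = 0.828125. Satisfied.


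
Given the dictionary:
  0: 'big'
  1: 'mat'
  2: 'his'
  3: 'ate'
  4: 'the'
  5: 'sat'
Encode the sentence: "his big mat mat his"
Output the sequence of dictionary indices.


Look up each word in the dictionary:
  'his' -> 2
  'big' -> 0
  'mat' -> 1
  'mat' -> 1
  'his' -> 2

Encoded: [2, 0, 1, 1, 2]


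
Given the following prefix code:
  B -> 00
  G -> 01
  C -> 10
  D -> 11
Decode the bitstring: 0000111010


Decoding step by step:
Bits 00 -> B
Bits 00 -> B
Bits 11 -> D
Bits 10 -> C
Bits 10 -> C


Decoded message: BBDCC


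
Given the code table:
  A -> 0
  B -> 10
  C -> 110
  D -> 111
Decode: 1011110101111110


Decoding:
10 -> B
111 -> D
10 -> B
10 -> B
111 -> D
111 -> D
0 -> A


Result: BDBBDDA


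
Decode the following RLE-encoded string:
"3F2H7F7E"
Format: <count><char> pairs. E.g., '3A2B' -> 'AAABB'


Expanding each <count><char> pair:
  3F -> 'FFF'
  2H -> 'HH'
  7F -> 'FFFFFFF'
  7E -> 'EEEEEEE'

Decoded = FFFHHFFFFFFFEEEEEEE


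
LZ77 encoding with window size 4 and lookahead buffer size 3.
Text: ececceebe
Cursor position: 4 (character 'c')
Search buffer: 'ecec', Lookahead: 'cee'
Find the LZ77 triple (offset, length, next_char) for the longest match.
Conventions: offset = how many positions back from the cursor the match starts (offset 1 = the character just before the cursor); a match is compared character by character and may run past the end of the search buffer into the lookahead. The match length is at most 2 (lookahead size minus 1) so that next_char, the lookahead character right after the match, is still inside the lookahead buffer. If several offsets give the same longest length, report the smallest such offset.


Try each offset into the search buffer:
  offset=1 (pos 3, char 'c'): match length 1
  offset=2 (pos 2, char 'e'): match length 0
  offset=3 (pos 1, char 'c'): match length 2
  offset=4 (pos 0, char 'e'): match length 0
Longest match has length 2 at offset 3.
next_char = character at position 4 + 2 = 6 -> 'e'

Best match: offset=3, length=2 (matching 'ce' starting at position 1)
LZ77 triple: (3, 2, 'e')


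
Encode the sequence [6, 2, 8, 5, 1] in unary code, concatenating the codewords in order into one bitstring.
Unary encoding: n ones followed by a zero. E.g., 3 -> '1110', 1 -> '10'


Encode each number as n ones followed by a terminating 0:
  6 -> 1111110 (7 bits)
  2 -> 110 (3 bits)
  8 -> 111111110 (9 bits)
  5 -> 111110 (6 bits)
  1 -> 10 (2 bits)
Total length = 7 + 3 + 9 + 6 + 2 = 27 bits.

Unary([6, 2, 8, 5, 1]) = 111111011011111111011111010 (27 bits)


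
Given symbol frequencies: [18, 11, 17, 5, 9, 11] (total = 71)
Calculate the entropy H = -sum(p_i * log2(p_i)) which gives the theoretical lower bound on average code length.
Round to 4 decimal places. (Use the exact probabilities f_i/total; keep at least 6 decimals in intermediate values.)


Per-symbol terms -p_i * log2(p_i) with p_i = f_i/71:
  p = 18/71 = 0.253521: log2(p) = -1.979822, -p*log2(p) = 0.501927
  p = 11/71 = 0.154930: log2(p) = -2.690316, -p*log2(p) = 0.416809
  p = 17/71 = 0.239437: log2(p) = -2.062284, -p*log2(p) = 0.493786
  p = 5/71 = 0.070423: log2(p) = -3.827819, -p*log2(p) = 0.269565
  p = 9/71 = 0.126761: log2(p) = -2.979822, -p*log2(p) = 0.377724
  p = 11/71 = 0.154930: log2(p) = -2.690316, -p*log2(p) = 0.416809
H = 0.501927 + 0.416809 + 0.493786 + 0.269565 + 0.377724 + 0.416809 = 2.476620

H = 2.4766 bits/symbol


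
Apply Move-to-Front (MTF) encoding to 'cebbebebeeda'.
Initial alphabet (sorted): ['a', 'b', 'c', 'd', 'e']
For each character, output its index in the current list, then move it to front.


MTF encoding:
'c': index 2 in ['a', 'b', 'c', 'd', 'e'] -> ['c', 'a', 'b', 'd', 'e']
'e': index 4 in ['c', 'a', 'b', 'd', 'e'] -> ['e', 'c', 'a', 'b', 'd']
'b': index 3 in ['e', 'c', 'a', 'b', 'd'] -> ['b', 'e', 'c', 'a', 'd']
'b': index 0 in ['b', 'e', 'c', 'a', 'd'] -> ['b', 'e', 'c', 'a', 'd']
'e': index 1 in ['b', 'e', 'c', 'a', 'd'] -> ['e', 'b', 'c', 'a', 'd']
'b': index 1 in ['e', 'b', 'c', 'a', 'd'] -> ['b', 'e', 'c', 'a', 'd']
'e': index 1 in ['b', 'e', 'c', 'a', 'd'] -> ['e', 'b', 'c', 'a', 'd']
'b': index 1 in ['e', 'b', 'c', 'a', 'd'] -> ['b', 'e', 'c', 'a', 'd']
'e': index 1 in ['b', 'e', 'c', 'a', 'd'] -> ['e', 'b', 'c', 'a', 'd']
'e': index 0 in ['e', 'b', 'c', 'a', 'd'] -> ['e', 'b', 'c', 'a', 'd']
'd': index 4 in ['e', 'b', 'c', 'a', 'd'] -> ['d', 'e', 'b', 'c', 'a']
'a': index 4 in ['d', 'e', 'b', 'c', 'a'] -> ['a', 'd', 'e', 'b', 'c']


Output: [2, 4, 3, 0, 1, 1, 1, 1, 1, 0, 4, 4]


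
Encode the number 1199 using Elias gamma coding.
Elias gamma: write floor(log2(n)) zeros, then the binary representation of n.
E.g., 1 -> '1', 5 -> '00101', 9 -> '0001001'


num_bits = floor(log2(1199)) + 1 = 11
leading_zeros = num_bits - 1 = 10
binary(1199) = 10010101111

Elias gamma(1199) = '0000000000' + '10010101111' = 000000000010010101111 (21 bits)


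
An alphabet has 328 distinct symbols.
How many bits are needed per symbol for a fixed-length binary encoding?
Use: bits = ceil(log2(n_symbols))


log2(328) = 8.3576
Bracket: 2^8 = 256 < 328 <= 2^9 = 512
So ceil(log2(328)) = 9

bits = ceil(log2(328)) = ceil(8.3576) = 9 bits


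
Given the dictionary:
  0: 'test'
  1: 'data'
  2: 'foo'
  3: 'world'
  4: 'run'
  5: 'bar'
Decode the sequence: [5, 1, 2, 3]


Look up each index in the dictionary:
  5 -> 'bar'
  1 -> 'data'
  2 -> 'foo'
  3 -> 'world'

Decoded: "bar data foo world"


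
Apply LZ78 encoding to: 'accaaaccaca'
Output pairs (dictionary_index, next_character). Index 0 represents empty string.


LZ78 encoding steps:
Dictionary: {0: ''}
Step 1: w='' (idx 0), next='a' -> output (0, 'a'), add 'a' as idx 1
Step 2: w='' (idx 0), next='c' -> output (0, 'c'), add 'c' as idx 2
Step 3: w='c' (idx 2), next='a' -> output (2, 'a'), add 'ca' as idx 3
Step 4: w='a' (idx 1), next='a' -> output (1, 'a'), add 'aa' as idx 4
Step 5: w='c' (idx 2), next='c' -> output (2, 'c'), add 'cc' as idx 5
Step 6: w='a' (idx 1), next='c' -> output (1, 'c'), add 'ac' as idx 6
Step 7: w='a' (idx 1), end of input -> output (1, '')


Encoded: [(0, 'a'), (0, 'c'), (2, 'a'), (1, 'a'), (2, 'c'), (1, 'c'), (1, '')]


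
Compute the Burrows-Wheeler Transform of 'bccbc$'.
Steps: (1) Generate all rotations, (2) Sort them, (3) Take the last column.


Rotations (sorted):
  0: $bccbc -> last char: c
  1: bc$bcc -> last char: c
  2: bccbc$ -> last char: $
  3: c$bccb -> last char: b
  4: cbc$bc -> last char: c
  5: ccbc$b -> last char: b


BWT = cc$bcb


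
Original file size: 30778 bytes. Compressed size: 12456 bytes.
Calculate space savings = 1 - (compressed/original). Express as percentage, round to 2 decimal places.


ratio = compressed/original = 12456/30778 = 0.404705
savings = 1 - ratio = 1 - 0.404705 = 0.595295
as a percentage: 0.595295 * 100 = 59.53%

Space savings = 1 - 12456/30778 = 59.53%


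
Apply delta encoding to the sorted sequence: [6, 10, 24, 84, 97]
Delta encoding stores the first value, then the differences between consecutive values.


First value: 6
Deltas:
  10 - 6 = 4
  24 - 10 = 14
  84 - 24 = 60
  97 - 84 = 13


Delta encoded: [6, 4, 14, 60, 13]


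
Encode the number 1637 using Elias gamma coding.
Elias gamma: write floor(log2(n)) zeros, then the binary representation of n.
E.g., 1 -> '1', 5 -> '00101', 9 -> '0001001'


num_bits = floor(log2(1637)) + 1 = 11
leading_zeros = num_bits - 1 = 10
binary(1637) = 11001100101

Elias gamma(1637) = '0000000000' + '11001100101' = 000000000011001100101 (21 bits)


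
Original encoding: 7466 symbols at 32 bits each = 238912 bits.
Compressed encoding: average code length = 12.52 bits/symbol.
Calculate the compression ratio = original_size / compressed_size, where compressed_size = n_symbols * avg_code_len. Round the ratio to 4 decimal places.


original_size = n_symbols * orig_bits = 7466 * 32 = 238912 bits
compressed_size = n_symbols * avg_code_len = 7466 * 12.52 = 93474.32 bits
ratio = original_size / compressed_size = 238912 / 93474.32 = 2.5559

Compression ratio = 2.5559


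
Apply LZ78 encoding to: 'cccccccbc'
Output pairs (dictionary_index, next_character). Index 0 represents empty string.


LZ78 encoding steps:
Dictionary: {0: ''}
Step 1: w='' (idx 0), next='c' -> output (0, 'c'), add 'c' as idx 1
Step 2: w='c' (idx 1), next='c' -> output (1, 'c'), add 'cc' as idx 2
Step 3: w='cc' (idx 2), next='c' -> output (2, 'c'), add 'ccc' as idx 3
Step 4: w='c' (idx 1), next='b' -> output (1, 'b'), add 'cb' as idx 4
Step 5: w='c' (idx 1), end of input -> output (1, '')


Encoded: [(0, 'c'), (1, 'c'), (2, 'c'), (1, 'b'), (1, '')]


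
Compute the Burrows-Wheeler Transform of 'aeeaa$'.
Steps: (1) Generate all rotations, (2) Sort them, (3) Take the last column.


Rotations (sorted):
  0: $aeeaa -> last char: a
  1: a$aeea -> last char: a
  2: aa$aee -> last char: e
  3: aeeaa$ -> last char: $
  4: eaa$ae -> last char: e
  5: eeaa$a -> last char: a


BWT = aae$ea


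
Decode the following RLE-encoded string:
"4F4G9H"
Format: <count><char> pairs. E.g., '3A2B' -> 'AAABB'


Expanding each <count><char> pair:
  4F -> 'FFFF'
  4G -> 'GGGG'
  9H -> 'HHHHHHHHH'

Decoded = FFFFGGGGHHHHHHHHH


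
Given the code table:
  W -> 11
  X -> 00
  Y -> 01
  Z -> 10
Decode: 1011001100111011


Decoding:
10 -> Z
11 -> W
00 -> X
11 -> W
00 -> X
11 -> W
10 -> Z
11 -> W


Result: ZWXWXWZW


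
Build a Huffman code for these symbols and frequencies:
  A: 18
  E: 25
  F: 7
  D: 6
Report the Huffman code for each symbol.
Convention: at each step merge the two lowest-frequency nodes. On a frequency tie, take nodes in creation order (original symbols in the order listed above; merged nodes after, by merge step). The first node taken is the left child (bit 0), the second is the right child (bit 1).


Huffman tree construction:
Step 1: Merge D(6) + F(7) = 13
Step 2: Merge (D+F)(13) + A(18) = 31
Step 3: Merge E(25) + ((D+F)+A)(31) = 56
Read each symbol's code off the tree from the root (left child = 0, right child = 1).

Codes:
  A: 11 (length 2)
  E: 0 (length 1)
  F: 101 (length 3)
  D: 100 (length 3)
Average code length: 100/56 = 1.7857 bits/symbol


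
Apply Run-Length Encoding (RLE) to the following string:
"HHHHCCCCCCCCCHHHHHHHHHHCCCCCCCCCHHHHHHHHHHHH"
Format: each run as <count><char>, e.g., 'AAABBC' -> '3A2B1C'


Scanning runs left to right:
  i=0: run of 'H' x 4 -> '4H'
  i=4: run of 'C' x 9 -> '9C'
  i=13: run of 'H' x 10 -> '10H'
  i=23: run of 'C' x 9 -> '9C'
  i=32: run of 'H' x 12 -> '12H'

RLE = 4H9C10H9C12H


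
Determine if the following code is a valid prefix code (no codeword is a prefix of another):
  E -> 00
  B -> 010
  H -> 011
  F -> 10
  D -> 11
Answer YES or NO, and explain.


Checking each pair (does one codeword prefix another?):
  E='00' vs B='010': no prefix
  E='00' vs H='011': no prefix
  E='00' vs F='10': no prefix
  E='00' vs D='11': no prefix
  B='010' vs E='00': no prefix
  B='010' vs H='011': no prefix
  B='010' vs F='10': no prefix
  B='010' vs D='11': no prefix
  H='011' vs E='00': no prefix
  H='011' vs B='010': no prefix
  H='011' vs F='10': no prefix
  H='011' vs D='11': no prefix
  F='10' vs E='00': no prefix
  F='10' vs B='010': no prefix
  F='10' vs H='011': no prefix
  F='10' vs D='11': no prefix
  D='11' vs E='00': no prefix
  D='11' vs B='010': no prefix
  D='11' vs H='011': no prefix
  D='11' vs F='10': no prefix
No violation found over all pairs.

YES -- this is a valid prefix code. No codeword is a prefix of any other codeword.


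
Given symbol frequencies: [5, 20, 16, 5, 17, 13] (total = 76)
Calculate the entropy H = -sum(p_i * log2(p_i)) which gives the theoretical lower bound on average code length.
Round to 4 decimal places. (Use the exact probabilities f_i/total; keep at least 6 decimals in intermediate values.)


Per-symbol terms -p_i * log2(p_i) with p_i = f_i/76:
  p = 5/76 = 0.065789: log2(p) = -3.925999, -p*log2(p) = 0.258289
  p = 20/76 = 0.263158: log2(p) = -1.925999, -p*log2(p) = 0.506842
  p = 16/76 = 0.210526: log2(p) = -2.247928, -p*log2(p) = 0.473248
  p = 5/76 = 0.065789: log2(p) = -3.925999, -p*log2(p) = 0.258289
  p = 17/76 = 0.223684: log2(p) = -2.160465, -p*log2(p) = 0.483262
  p = 13/76 = 0.171053: log2(p) = -2.547488, -p*log2(p) = 0.435754
H = 0.258289 + 0.506842 + 0.473248 + 0.258289 + 0.483262 + 0.435754 = 2.415684

H = 2.4157 bits/symbol


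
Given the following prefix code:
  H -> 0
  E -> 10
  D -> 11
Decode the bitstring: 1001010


Decoding step by step:
Bits 10 -> E
Bits 0 -> H
Bits 10 -> E
Bits 10 -> E


Decoded message: EHEE


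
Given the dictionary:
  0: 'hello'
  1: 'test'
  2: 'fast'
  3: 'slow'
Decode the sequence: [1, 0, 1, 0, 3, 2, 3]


Look up each index in the dictionary:
  1 -> 'test'
  0 -> 'hello'
  1 -> 'test'
  0 -> 'hello'
  3 -> 'slow'
  2 -> 'fast'
  3 -> 'slow'

Decoded: "test hello test hello slow fast slow"


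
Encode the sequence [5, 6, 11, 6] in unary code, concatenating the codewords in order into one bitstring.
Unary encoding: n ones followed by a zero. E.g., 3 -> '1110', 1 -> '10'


Encode each number as n ones followed by a terminating 0:
  5 -> 111110 (6 bits)
  6 -> 1111110 (7 bits)
  11 -> 111111111110 (12 bits)
  6 -> 1111110 (7 bits)
Total length = 6 + 7 + 12 + 7 = 32 bits.

Unary([5, 6, 11, 6]) = 11111011111101111111111101111110 (32 bits)


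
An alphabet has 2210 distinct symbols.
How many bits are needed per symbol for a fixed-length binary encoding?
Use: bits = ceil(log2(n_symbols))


log2(2210) = 11.1098
Bracket: 2^11 = 2048 < 2210 <= 2^12 = 4096
So ceil(log2(2210)) = 12

bits = ceil(log2(2210)) = ceil(11.1098) = 12 bits


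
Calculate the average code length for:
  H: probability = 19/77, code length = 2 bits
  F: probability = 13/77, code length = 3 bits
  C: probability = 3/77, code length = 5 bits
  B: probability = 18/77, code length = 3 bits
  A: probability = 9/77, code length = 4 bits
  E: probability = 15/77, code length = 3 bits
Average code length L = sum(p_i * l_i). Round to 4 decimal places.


Weighted contributions p_i * l_i:
  H: (19/77) * 2 = 38/77
  F: (13/77) * 3 = 39/77
  C: (3/77) * 5 = 15/77
  B: (18/77) * 3 = 54/77
  A: (9/77) * 4 = 36/77
  E: (15/77) * 3 = 45/77
Sum = (38 + 39 + 15 + 54 + 36 + 45)/77 = 227/77

L = 227/77 = 2.9481 bits/symbol


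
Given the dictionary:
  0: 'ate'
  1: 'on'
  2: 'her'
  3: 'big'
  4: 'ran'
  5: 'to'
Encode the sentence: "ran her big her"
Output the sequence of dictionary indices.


Look up each word in the dictionary:
  'ran' -> 4
  'her' -> 2
  'big' -> 3
  'her' -> 2

Encoded: [4, 2, 3, 2]


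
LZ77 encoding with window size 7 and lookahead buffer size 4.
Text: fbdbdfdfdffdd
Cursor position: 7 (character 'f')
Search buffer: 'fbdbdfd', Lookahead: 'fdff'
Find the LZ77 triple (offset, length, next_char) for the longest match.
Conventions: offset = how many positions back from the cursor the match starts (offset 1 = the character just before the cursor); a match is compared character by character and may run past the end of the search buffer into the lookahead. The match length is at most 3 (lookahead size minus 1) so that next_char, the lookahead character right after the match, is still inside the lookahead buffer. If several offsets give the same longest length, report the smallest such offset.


Try each offset into the search buffer:
  offset=1 (pos 6, char 'd'): match length 0
  offset=2 (pos 5, char 'f'): match length 3
  offset=3 (pos 4, char 'd'): match length 0
  offset=4 (pos 3, char 'b'): match length 0
  offset=5 (pos 2, char 'd'): match length 0
  offset=6 (pos 1, char 'b'): match length 0
  offset=7 (pos 0, char 'f'): match length 1
Longest match has length 3 at offset 2.
next_char = character at position 7 + 3 = 10 -> 'f'

Best match: offset=2, length=3 (matching 'fdf' starting at position 5)
LZ77 triple: (2, 3, 'f')


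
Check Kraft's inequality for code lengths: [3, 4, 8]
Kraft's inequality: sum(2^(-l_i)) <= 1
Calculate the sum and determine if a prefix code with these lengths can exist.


Sum = 2^(-3) + 2^(-4) + 2^(-8)
    = 0.125 + 0.0625 + 0.00390625
    = 49/256 = 0.19140625
Since 0.19140625 <= 1, Kraft's inequality IS satisfied.
A prefix code with these lengths CAN exist.

Kraft sum = 0.19140625. Satisfied.


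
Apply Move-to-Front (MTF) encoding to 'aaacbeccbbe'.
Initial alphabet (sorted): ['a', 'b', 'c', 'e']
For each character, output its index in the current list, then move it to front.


MTF encoding:
'a': index 0 in ['a', 'b', 'c', 'e'] -> ['a', 'b', 'c', 'e']
'a': index 0 in ['a', 'b', 'c', 'e'] -> ['a', 'b', 'c', 'e']
'a': index 0 in ['a', 'b', 'c', 'e'] -> ['a', 'b', 'c', 'e']
'c': index 2 in ['a', 'b', 'c', 'e'] -> ['c', 'a', 'b', 'e']
'b': index 2 in ['c', 'a', 'b', 'e'] -> ['b', 'c', 'a', 'e']
'e': index 3 in ['b', 'c', 'a', 'e'] -> ['e', 'b', 'c', 'a']
'c': index 2 in ['e', 'b', 'c', 'a'] -> ['c', 'e', 'b', 'a']
'c': index 0 in ['c', 'e', 'b', 'a'] -> ['c', 'e', 'b', 'a']
'b': index 2 in ['c', 'e', 'b', 'a'] -> ['b', 'c', 'e', 'a']
'b': index 0 in ['b', 'c', 'e', 'a'] -> ['b', 'c', 'e', 'a']
'e': index 2 in ['b', 'c', 'e', 'a'] -> ['e', 'b', 'c', 'a']


Output: [0, 0, 0, 2, 2, 3, 2, 0, 2, 0, 2]


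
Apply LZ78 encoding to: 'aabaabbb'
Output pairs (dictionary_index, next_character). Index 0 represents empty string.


LZ78 encoding steps:
Dictionary: {0: ''}
Step 1: w='' (idx 0), next='a' -> output (0, 'a'), add 'a' as idx 1
Step 2: w='a' (idx 1), next='b' -> output (1, 'b'), add 'ab' as idx 2
Step 3: w='a' (idx 1), next='a' -> output (1, 'a'), add 'aa' as idx 3
Step 4: w='' (idx 0), next='b' -> output (0, 'b'), add 'b' as idx 4
Step 5: w='b' (idx 4), next='b' -> output (4, 'b'), add 'bb' as idx 5


Encoded: [(0, 'a'), (1, 'b'), (1, 'a'), (0, 'b'), (4, 'b')]


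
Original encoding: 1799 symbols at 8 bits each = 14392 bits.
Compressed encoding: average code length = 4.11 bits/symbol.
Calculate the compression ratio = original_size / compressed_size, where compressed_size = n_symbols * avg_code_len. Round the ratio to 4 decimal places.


original_size = n_symbols * orig_bits = 1799 * 8 = 14392 bits
compressed_size = n_symbols * avg_code_len = 1799 * 4.11 = 7393.89 bits
ratio = original_size / compressed_size = 14392 / 7393.89 = 1.9465

Compression ratio = 1.9465


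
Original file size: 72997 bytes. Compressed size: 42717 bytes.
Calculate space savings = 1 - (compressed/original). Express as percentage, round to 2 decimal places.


ratio = compressed/original = 42717/72997 = 0.585188
savings = 1 - ratio = 1 - 0.585188 = 0.414812
as a percentage: 0.414812 * 100 = 41.48%

Space savings = 1 - 42717/72997 = 41.48%


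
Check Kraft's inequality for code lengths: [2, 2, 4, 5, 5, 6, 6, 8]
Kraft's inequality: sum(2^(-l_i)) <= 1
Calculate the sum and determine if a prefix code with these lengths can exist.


Sum = 2^(-2) + 2^(-2) + 2^(-4) + 2^(-5) + 2^(-5) + 2^(-6) + 2^(-6) + 2^(-8)
    = 0.25 + 0.25 + 0.0625 + 0.03125 + 0.03125 + 0.015625 + 0.015625 + 0.00390625
    = 169/256 = 0.66015625
Since 0.66015625 <= 1, Kraft's inequality IS satisfied.
A prefix code with these lengths CAN exist.

Kraft sum = 0.66015625. Satisfied.


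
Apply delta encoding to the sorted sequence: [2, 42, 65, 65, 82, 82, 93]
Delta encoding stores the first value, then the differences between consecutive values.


First value: 2
Deltas:
  42 - 2 = 40
  65 - 42 = 23
  65 - 65 = 0
  82 - 65 = 17
  82 - 82 = 0
  93 - 82 = 11


Delta encoded: [2, 40, 23, 0, 17, 0, 11]


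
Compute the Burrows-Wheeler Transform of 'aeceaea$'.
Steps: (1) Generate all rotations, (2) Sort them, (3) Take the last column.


Rotations (sorted):
  0: $aeceaea -> last char: a
  1: a$aeceae -> last char: e
  2: aea$aece -> last char: e
  3: aeceaea$ -> last char: $
  4: ceaea$ae -> last char: e
  5: ea$aecea -> last char: a
  6: eaea$aec -> last char: c
  7: eceaea$a -> last char: a


BWT = aee$eaca


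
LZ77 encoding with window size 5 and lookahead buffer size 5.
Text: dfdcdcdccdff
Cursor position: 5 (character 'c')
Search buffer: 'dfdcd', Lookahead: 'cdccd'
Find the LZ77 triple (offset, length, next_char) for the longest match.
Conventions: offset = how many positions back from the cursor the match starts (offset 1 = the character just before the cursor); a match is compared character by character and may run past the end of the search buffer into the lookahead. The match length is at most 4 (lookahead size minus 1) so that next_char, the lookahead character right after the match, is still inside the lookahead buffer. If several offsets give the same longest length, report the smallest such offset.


Try each offset into the search buffer:
  offset=1 (pos 4, char 'd'): match length 0
  offset=2 (pos 3, char 'c'): match length 3
  offset=3 (pos 2, char 'd'): match length 0
  offset=4 (pos 1, char 'f'): match length 0
  offset=5 (pos 0, char 'd'): match length 0
Longest match has length 3 at offset 2.
next_char = character at position 5 + 3 = 8 -> 'c'

Best match: offset=2, length=3 (matching 'cdc' starting at position 3)
LZ77 triple: (2, 3, 'c')


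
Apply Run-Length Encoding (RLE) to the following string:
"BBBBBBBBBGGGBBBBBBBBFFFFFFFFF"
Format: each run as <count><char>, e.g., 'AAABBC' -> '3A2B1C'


Scanning runs left to right:
  i=0: run of 'B' x 9 -> '9B'
  i=9: run of 'G' x 3 -> '3G'
  i=12: run of 'B' x 8 -> '8B'
  i=20: run of 'F' x 9 -> '9F'

RLE = 9B3G8B9F


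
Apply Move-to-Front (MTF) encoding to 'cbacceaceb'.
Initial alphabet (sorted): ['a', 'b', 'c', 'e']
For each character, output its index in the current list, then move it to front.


MTF encoding:
'c': index 2 in ['a', 'b', 'c', 'e'] -> ['c', 'a', 'b', 'e']
'b': index 2 in ['c', 'a', 'b', 'e'] -> ['b', 'c', 'a', 'e']
'a': index 2 in ['b', 'c', 'a', 'e'] -> ['a', 'b', 'c', 'e']
'c': index 2 in ['a', 'b', 'c', 'e'] -> ['c', 'a', 'b', 'e']
'c': index 0 in ['c', 'a', 'b', 'e'] -> ['c', 'a', 'b', 'e']
'e': index 3 in ['c', 'a', 'b', 'e'] -> ['e', 'c', 'a', 'b']
'a': index 2 in ['e', 'c', 'a', 'b'] -> ['a', 'e', 'c', 'b']
'c': index 2 in ['a', 'e', 'c', 'b'] -> ['c', 'a', 'e', 'b']
'e': index 2 in ['c', 'a', 'e', 'b'] -> ['e', 'c', 'a', 'b']
'b': index 3 in ['e', 'c', 'a', 'b'] -> ['b', 'e', 'c', 'a']


Output: [2, 2, 2, 2, 0, 3, 2, 2, 2, 3]


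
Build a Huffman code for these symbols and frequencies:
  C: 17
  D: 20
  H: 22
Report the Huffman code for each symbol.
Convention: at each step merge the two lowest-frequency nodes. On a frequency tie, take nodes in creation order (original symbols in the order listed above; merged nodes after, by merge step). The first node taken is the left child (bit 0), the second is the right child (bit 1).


Huffman tree construction:
Step 1: Merge C(17) + D(20) = 37
Step 2: Merge H(22) + (C+D)(37) = 59
Read each symbol's code off the tree from the root (left child = 0, right child = 1).

Codes:
  C: 10 (length 2)
  D: 11 (length 2)
  H: 0 (length 1)
Average code length: 96/59 = 1.6271 bits/symbol


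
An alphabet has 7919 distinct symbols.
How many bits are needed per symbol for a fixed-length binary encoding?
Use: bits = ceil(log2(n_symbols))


log2(7919) = 12.9511
Bracket: 2^12 = 4096 < 7919 <= 2^13 = 8192
So ceil(log2(7919)) = 13

bits = ceil(log2(7919)) = ceil(12.9511) = 13 bits
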